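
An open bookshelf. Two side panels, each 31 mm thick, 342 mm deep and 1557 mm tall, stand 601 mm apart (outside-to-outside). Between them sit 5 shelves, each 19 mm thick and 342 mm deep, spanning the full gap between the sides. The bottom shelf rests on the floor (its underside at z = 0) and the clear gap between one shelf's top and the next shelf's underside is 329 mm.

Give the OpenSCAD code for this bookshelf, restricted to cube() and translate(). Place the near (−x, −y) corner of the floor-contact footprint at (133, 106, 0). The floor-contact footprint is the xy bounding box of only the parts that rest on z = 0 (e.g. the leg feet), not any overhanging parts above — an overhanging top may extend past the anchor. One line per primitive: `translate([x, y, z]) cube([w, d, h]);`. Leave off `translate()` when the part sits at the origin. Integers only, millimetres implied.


translate([133, 106, 0]) cube([31, 342, 1557]);
translate([703, 106, 0]) cube([31, 342, 1557]);
translate([164, 106, 0]) cube([539, 342, 19]);
translate([164, 106, 348]) cube([539, 342, 19]);
translate([164, 106, 696]) cube([539, 342, 19]);
translate([164, 106, 1044]) cube([539, 342, 19]);
translate([164, 106, 1392]) cube([539, 342, 19]);


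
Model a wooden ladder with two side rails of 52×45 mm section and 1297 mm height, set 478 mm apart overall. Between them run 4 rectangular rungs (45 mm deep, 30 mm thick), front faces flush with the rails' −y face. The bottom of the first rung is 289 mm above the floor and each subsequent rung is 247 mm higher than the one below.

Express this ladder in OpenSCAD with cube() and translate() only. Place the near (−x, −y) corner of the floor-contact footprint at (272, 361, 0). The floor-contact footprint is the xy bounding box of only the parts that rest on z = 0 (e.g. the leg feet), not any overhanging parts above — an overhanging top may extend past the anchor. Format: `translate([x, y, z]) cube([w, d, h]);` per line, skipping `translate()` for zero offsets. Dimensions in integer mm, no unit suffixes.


translate([272, 361, 0]) cube([52, 45, 1297]);
translate([698, 361, 0]) cube([52, 45, 1297]);
translate([324, 361, 289]) cube([374, 45, 30]);
translate([324, 361, 536]) cube([374, 45, 30]);
translate([324, 361, 783]) cube([374, 45, 30]);
translate([324, 361, 1030]) cube([374, 45, 30]);


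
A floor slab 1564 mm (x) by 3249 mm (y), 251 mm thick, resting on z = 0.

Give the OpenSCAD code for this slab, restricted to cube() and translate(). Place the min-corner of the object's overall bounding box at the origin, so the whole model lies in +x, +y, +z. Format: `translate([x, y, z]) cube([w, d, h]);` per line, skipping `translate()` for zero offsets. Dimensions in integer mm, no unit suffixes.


cube([1564, 3249, 251]);


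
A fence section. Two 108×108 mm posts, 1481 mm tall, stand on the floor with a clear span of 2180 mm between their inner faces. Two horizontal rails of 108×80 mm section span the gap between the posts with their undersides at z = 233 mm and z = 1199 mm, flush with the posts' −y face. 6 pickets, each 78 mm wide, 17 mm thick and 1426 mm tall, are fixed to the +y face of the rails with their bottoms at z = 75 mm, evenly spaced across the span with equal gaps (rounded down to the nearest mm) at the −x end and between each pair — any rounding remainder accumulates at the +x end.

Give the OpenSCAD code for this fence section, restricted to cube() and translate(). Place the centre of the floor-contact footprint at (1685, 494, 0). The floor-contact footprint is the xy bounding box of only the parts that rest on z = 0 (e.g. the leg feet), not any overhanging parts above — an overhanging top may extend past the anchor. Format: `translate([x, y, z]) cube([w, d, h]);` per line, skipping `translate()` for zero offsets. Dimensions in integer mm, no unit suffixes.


translate([487, 440, 0]) cube([108, 108, 1481]);
translate([2775, 440, 0]) cube([108, 108, 1481]);
translate([595, 440, 233]) cube([2180, 108, 80]);
translate([595, 440, 1199]) cube([2180, 108, 80]);
translate([839, 548, 75]) cube([78, 17, 1426]);
translate([1161, 548, 75]) cube([78, 17, 1426]);
translate([1483, 548, 75]) cube([78, 17, 1426]);
translate([1805, 548, 75]) cube([78, 17, 1426]);
translate([2127, 548, 75]) cube([78, 17, 1426]);
translate([2449, 548, 75]) cube([78, 17, 1426]);


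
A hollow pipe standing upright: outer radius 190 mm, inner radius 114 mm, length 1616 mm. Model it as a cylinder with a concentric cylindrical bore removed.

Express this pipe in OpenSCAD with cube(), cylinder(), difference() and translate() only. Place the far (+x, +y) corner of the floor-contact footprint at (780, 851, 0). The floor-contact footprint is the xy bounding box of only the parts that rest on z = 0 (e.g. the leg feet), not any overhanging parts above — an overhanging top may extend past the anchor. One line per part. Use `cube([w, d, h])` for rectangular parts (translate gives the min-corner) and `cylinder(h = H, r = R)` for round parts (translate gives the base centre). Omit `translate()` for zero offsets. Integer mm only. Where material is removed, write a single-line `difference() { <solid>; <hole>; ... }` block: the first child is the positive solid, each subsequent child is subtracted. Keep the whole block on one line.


difference() { translate([590, 661, 0]) cylinder(h = 1616, r = 190); translate([590, 661, 0]) cylinder(h = 1616, r = 114); }


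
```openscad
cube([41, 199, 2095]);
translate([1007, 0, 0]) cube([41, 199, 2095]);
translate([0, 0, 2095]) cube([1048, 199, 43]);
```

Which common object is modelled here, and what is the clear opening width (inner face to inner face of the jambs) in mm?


A door frame. The clear opening width is 966 mm.

Two 2095 mm tall posts with a header on top — a door frame. The left jamb is 41 mm wide at x = 0; the right jamb starts at x = 1007. The clear opening is 1007 − 41 = 966 mm.


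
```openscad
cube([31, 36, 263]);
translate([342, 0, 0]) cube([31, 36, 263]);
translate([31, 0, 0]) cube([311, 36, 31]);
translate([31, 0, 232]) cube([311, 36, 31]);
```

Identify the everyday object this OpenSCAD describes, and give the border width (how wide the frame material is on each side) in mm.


A picture frame. The border width is 31 mm.

Four thin pieces enclosing a rectangular opening — a picture frame. The two full-height stiles are 263 mm tall; the top rail sits at z = 232 and is 31 mm tall, so the border above the opening is 263 − 232 = 31 mm, matching the stile x-width.


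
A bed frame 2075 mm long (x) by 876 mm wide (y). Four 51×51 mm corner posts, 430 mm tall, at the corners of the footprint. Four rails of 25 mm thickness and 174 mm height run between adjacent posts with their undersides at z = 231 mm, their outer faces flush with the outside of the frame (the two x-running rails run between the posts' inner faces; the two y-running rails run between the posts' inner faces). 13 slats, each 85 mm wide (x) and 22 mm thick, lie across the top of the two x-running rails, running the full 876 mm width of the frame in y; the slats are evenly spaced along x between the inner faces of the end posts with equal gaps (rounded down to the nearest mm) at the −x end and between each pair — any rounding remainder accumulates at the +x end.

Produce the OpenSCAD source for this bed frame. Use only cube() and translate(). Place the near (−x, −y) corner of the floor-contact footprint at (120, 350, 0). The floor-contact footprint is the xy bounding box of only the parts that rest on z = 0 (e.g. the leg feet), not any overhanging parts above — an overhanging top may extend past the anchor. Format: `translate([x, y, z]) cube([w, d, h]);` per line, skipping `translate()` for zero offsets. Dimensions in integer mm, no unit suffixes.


translate([120, 350, 0]) cube([51, 51, 430]);
translate([120, 1175, 0]) cube([51, 51, 430]);
translate([2144, 350, 0]) cube([51, 51, 430]);
translate([2144, 1175, 0]) cube([51, 51, 430]);
translate([171, 350, 231]) cube([1973, 25, 174]);
translate([171, 1201, 231]) cube([1973, 25, 174]);
translate([120, 401, 231]) cube([25, 774, 174]);
translate([2170, 401, 231]) cube([25, 774, 174]);
translate([233, 350, 405]) cube([85, 876, 22]);
translate([380, 350, 405]) cube([85, 876, 22]);
translate([527, 350, 405]) cube([85, 876, 22]);
translate([674, 350, 405]) cube([85, 876, 22]);
translate([821, 350, 405]) cube([85, 876, 22]);
translate([968, 350, 405]) cube([85, 876, 22]);
translate([1115, 350, 405]) cube([85, 876, 22]);
translate([1262, 350, 405]) cube([85, 876, 22]);
translate([1409, 350, 405]) cube([85, 876, 22]);
translate([1556, 350, 405]) cube([85, 876, 22]);
translate([1703, 350, 405]) cube([85, 876, 22]);
translate([1850, 350, 405]) cube([85, 876, 22]);
translate([1997, 350, 405]) cube([85, 876, 22]);


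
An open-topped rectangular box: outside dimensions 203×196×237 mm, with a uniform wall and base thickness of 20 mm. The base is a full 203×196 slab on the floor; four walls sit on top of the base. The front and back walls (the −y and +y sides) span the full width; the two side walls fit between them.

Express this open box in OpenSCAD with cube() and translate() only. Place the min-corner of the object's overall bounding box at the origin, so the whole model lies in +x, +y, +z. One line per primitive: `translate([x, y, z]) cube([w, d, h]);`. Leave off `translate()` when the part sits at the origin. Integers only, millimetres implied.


cube([203, 196, 20]);
translate([0, 0, 20]) cube([203, 20, 217]);
translate([0, 176, 20]) cube([203, 20, 217]);
translate([0, 20, 20]) cube([20, 156, 217]);
translate([183, 20, 20]) cube([20, 156, 217]);


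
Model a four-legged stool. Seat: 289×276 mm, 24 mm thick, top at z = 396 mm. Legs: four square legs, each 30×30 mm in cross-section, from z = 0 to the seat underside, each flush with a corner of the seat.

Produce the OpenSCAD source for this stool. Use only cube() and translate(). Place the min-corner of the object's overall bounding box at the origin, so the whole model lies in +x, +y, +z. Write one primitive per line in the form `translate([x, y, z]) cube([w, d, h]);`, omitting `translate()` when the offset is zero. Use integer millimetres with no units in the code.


// leg_h = 396 - 24 = 372
translate([0, 0, 372]) cube([289, 276, 24]);
cube([30, 30, 372]);
translate([259, 0, 0]) cube([30, 30, 372]);
translate([0, 246, 0]) cube([30, 30, 372]);
translate([259, 246, 0]) cube([30, 30, 372]);


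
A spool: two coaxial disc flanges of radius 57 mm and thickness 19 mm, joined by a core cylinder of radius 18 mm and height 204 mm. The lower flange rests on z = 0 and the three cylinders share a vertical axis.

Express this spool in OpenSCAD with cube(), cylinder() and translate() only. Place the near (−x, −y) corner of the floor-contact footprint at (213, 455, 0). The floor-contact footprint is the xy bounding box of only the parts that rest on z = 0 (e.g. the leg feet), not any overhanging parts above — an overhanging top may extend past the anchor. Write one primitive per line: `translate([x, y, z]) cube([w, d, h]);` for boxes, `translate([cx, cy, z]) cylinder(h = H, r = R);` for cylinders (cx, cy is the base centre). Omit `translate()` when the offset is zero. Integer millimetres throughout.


translate([270, 512, 0]) cylinder(h = 19, r = 57);
translate([270, 512, 19]) cylinder(h = 204, r = 18);
translate([270, 512, 223]) cylinder(h = 19, r = 57);


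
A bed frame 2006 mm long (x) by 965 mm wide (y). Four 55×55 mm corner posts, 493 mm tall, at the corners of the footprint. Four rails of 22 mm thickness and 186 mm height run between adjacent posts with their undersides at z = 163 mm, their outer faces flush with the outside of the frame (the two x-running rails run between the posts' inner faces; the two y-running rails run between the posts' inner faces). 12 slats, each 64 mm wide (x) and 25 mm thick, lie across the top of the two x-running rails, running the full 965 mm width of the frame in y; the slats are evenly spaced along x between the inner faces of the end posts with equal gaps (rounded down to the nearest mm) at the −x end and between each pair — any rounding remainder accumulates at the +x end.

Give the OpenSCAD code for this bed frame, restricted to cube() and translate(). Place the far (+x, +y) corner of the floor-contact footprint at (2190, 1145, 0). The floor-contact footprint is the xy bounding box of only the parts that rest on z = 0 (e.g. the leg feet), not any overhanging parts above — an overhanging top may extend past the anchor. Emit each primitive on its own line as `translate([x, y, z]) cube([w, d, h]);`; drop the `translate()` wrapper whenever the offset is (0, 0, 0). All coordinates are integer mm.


translate([184, 180, 0]) cube([55, 55, 493]);
translate([184, 1090, 0]) cube([55, 55, 493]);
translate([2135, 180, 0]) cube([55, 55, 493]);
translate([2135, 1090, 0]) cube([55, 55, 493]);
translate([239, 180, 163]) cube([1896, 22, 186]);
translate([239, 1123, 163]) cube([1896, 22, 186]);
translate([184, 235, 163]) cube([22, 855, 186]);
translate([2168, 235, 163]) cube([22, 855, 186]);
translate([325, 180, 349]) cube([64, 965, 25]);
translate([475, 180, 349]) cube([64, 965, 25]);
translate([625, 180, 349]) cube([64, 965, 25]);
translate([775, 180, 349]) cube([64, 965, 25]);
translate([925, 180, 349]) cube([64, 965, 25]);
translate([1075, 180, 349]) cube([64, 965, 25]);
translate([1225, 180, 349]) cube([64, 965, 25]);
translate([1375, 180, 349]) cube([64, 965, 25]);
translate([1525, 180, 349]) cube([64, 965, 25]);
translate([1675, 180, 349]) cube([64, 965, 25]);
translate([1825, 180, 349]) cube([64, 965, 25]);
translate([1975, 180, 349]) cube([64, 965, 25]);


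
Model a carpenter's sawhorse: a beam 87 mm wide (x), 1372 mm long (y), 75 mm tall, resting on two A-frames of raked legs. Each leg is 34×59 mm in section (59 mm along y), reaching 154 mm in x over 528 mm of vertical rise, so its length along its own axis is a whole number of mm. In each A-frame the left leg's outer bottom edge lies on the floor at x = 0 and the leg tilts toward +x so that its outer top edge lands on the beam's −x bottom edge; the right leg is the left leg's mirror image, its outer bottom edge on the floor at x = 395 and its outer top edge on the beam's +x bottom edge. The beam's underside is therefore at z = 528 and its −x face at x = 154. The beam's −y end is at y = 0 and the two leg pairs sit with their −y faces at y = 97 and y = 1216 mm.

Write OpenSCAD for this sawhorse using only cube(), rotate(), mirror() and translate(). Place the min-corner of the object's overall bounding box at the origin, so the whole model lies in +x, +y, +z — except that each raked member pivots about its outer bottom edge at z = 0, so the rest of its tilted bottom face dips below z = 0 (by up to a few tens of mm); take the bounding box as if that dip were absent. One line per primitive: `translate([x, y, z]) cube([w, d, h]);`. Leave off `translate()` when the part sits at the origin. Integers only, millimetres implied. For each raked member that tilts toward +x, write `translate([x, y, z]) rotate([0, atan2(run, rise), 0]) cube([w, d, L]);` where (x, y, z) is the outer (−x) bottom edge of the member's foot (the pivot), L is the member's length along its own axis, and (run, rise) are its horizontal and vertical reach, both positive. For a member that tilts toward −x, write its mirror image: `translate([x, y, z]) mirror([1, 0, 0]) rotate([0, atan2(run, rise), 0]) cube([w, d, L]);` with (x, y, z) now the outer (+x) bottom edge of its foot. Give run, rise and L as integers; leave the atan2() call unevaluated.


// leg length = √(154² + 528²) = 550
// right-leg outer foot x = 2·154 + 87 = 395
// beam min-corner = (154, 0, 528)
translate([154, 0, 528]) cube([87, 1372, 75]);
translate([0, 97, 0]) rotate([0, atan2(154, 528), 0]) cube([34, 59, 550]);
translate([395, 97, 0]) mirror([1, 0, 0]) rotate([0, atan2(154, 528), 0]) cube([34, 59, 550]);
translate([0, 1216, 0]) rotate([0, atan2(154, 528), 0]) cube([34, 59, 550]);
translate([395, 1216, 0]) mirror([1, 0, 0]) rotate([0, atan2(154, 528), 0]) cube([34, 59, 550]);


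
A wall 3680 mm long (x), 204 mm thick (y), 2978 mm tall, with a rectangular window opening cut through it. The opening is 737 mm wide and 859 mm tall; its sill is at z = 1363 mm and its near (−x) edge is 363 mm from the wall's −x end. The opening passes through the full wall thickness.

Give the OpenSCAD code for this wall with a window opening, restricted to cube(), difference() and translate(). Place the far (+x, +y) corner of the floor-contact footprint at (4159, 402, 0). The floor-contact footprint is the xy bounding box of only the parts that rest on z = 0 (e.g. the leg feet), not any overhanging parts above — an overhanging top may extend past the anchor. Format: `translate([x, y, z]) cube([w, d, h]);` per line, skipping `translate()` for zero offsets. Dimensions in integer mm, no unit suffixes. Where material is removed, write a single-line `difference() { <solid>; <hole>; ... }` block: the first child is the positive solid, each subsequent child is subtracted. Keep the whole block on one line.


difference() { translate([479, 198, 0]) cube([3680, 204, 2978]); translate([842, 198, 1363]) cube([737, 204, 859]); }


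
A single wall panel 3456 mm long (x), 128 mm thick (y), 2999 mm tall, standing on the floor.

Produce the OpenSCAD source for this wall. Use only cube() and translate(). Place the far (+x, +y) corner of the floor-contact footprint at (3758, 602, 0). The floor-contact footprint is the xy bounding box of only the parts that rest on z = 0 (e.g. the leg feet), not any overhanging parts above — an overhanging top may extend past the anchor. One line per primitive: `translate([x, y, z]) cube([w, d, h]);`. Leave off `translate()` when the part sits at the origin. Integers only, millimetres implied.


translate([302, 474, 0]) cube([3456, 128, 2999]);


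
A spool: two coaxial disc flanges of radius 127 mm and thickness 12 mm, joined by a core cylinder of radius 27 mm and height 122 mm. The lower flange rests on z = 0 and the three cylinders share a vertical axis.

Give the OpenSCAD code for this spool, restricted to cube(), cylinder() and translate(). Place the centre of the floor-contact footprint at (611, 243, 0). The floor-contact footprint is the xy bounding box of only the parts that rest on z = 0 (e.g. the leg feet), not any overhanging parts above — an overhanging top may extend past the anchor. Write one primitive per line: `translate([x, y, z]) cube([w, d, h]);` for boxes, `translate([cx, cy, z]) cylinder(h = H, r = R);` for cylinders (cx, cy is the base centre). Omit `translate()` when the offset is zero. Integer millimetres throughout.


translate([611, 243, 0]) cylinder(h = 12, r = 127);
translate([611, 243, 12]) cylinder(h = 122, r = 27);
translate([611, 243, 134]) cylinder(h = 12, r = 127);


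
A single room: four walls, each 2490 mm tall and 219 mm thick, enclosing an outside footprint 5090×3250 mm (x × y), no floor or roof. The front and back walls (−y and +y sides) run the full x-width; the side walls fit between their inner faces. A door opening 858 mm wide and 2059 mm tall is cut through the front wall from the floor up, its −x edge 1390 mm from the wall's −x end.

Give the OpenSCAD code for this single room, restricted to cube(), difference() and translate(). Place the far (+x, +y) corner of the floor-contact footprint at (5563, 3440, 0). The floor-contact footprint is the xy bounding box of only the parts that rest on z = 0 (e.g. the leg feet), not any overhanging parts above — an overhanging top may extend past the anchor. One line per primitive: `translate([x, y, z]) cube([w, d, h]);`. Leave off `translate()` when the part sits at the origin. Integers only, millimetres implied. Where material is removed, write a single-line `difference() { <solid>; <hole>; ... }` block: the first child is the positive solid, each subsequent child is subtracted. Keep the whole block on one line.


difference() { translate([473, 190, 0]) cube([5090, 219, 2490]); translate([1863, 190, 0]) cube([858, 219, 2059]); }
translate([473, 3221, 0]) cube([5090, 219, 2490]);
translate([473, 409, 0]) cube([219, 2812, 2490]);
translate([5344, 409, 0]) cube([219, 2812, 2490]);


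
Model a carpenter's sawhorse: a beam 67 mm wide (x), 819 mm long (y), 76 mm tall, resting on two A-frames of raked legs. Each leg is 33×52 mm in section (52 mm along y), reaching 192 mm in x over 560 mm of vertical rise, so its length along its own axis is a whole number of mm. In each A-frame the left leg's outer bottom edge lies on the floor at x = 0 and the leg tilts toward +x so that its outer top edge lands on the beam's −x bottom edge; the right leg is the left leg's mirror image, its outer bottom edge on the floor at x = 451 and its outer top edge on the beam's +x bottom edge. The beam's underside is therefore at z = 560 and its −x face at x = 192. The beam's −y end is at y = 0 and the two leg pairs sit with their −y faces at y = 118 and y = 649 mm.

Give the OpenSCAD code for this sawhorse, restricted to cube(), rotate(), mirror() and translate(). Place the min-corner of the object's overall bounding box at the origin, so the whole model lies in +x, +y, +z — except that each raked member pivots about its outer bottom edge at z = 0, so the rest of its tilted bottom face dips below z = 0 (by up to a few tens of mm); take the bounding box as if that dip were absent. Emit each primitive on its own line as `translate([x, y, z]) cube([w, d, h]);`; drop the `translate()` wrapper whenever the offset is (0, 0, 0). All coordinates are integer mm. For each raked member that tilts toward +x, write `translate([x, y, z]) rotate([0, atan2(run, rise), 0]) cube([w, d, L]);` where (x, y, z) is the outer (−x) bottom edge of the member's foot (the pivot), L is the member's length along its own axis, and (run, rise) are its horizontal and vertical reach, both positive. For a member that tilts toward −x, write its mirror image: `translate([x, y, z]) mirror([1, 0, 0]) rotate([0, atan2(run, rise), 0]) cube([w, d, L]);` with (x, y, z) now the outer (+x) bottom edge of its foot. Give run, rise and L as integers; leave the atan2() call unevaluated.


translate([192, 0, 560]) cube([67, 819, 76]);
translate([0, 118, 0]) rotate([0, atan2(192, 560), 0]) cube([33, 52, 592]);
translate([451, 118, 0]) mirror([1, 0, 0]) rotate([0, atan2(192, 560), 0]) cube([33, 52, 592]);
translate([0, 649, 0]) rotate([0, atan2(192, 560), 0]) cube([33, 52, 592]);
translate([451, 649, 0]) mirror([1, 0, 0]) rotate([0, atan2(192, 560), 0]) cube([33, 52, 592]);


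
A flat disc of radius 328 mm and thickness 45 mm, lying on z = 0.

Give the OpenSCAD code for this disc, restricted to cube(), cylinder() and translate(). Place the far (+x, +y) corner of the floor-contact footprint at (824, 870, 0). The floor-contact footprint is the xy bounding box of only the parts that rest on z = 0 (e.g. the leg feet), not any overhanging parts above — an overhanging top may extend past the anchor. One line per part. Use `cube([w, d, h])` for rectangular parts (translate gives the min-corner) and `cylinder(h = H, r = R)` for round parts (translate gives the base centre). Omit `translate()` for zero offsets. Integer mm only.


translate([496, 542, 0]) cylinder(h = 45, r = 328);


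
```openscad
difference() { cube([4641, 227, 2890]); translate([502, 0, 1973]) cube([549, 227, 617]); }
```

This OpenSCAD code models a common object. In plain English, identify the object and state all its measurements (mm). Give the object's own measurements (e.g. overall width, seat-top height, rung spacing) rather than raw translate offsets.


A wall 4641 mm long (x), 227 mm thick (y), 2890 mm tall, with a rectangular window opening cut through it. The opening is 549 mm wide and 617 mm tall; its sill is at z = 1973 mm and its near (−x) edge is 502 mm from the wall's −x end. The opening passes through the full wall thickness.


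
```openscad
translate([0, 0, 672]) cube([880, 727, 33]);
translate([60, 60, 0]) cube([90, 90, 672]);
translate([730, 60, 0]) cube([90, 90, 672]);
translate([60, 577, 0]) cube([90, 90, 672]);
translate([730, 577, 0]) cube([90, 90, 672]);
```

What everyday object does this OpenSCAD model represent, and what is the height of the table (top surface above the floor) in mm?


A table. The table height is 705 mm.

A 880×727×33 slab sits at z = 672 on four 90 mm square posts — a table. The top surface is at 672 + 33 = 705 mm.


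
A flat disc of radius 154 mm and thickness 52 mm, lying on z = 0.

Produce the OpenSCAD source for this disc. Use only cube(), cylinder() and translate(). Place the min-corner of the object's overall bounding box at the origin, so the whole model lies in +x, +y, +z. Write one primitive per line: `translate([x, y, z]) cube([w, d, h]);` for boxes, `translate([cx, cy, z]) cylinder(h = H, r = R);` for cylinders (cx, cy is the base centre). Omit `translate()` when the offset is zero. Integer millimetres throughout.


translate([154, 154, 0]) cylinder(h = 52, r = 154);


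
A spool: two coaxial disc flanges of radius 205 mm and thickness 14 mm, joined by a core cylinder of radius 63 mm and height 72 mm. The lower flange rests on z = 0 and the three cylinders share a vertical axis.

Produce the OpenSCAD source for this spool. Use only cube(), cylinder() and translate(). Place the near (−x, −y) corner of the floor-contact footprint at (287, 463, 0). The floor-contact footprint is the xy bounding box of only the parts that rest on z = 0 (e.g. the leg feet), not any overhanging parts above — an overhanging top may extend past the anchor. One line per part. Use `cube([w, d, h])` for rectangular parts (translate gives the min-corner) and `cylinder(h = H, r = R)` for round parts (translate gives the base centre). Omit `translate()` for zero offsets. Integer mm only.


translate([492, 668, 0]) cylinder(h = 14, r = 205);
translate([492, 668, 14]) cylinder(h = 72, r = 63);
translate([492, 668, 86]) cylinder(h = 14, r = 205);


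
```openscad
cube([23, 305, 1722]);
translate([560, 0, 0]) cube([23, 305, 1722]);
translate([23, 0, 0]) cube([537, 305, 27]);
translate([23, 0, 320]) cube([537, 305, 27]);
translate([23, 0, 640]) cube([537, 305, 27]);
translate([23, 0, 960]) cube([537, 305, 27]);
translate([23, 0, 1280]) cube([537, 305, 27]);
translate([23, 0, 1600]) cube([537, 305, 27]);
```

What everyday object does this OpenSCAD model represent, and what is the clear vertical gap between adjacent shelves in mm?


A bookshelf. The clear shelf gap is 293 mm.

Two tall side panels with 6 horizontal boards between them — a bookshelf. The first two shelf undersides are at z = 0 and z = 320; with shelf thickness 27, the clear gap is 320 − 0 − 27 = 293 mm.


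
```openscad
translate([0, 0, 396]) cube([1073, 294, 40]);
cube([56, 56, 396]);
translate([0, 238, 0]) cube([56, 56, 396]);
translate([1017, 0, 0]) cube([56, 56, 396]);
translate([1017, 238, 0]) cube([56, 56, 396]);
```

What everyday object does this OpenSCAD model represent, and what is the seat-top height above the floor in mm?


A bench. The seat-top height is 436 mm.

A long slab on four corner posts — a bench. The slab sits at z = 396 with thickness 40, so the top is 396 + 40 = 436 mm.


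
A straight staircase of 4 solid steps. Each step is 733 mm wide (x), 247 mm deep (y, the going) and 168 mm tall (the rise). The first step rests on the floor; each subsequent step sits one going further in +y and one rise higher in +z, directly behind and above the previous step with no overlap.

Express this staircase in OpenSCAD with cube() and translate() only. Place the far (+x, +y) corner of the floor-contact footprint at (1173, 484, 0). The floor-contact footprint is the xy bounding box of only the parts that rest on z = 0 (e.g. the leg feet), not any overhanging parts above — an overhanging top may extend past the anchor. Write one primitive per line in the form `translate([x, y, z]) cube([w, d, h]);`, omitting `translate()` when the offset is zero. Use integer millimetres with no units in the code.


translate([440, 237, 0]) cube([733, 247, 168]);
translate([440, 484, 168]) cube([733, 247, 168]);
translate([440, 731, 336]) cube([733, 247, 168]);
translate([440, 978, 504]) cube([733, 247, 168]);


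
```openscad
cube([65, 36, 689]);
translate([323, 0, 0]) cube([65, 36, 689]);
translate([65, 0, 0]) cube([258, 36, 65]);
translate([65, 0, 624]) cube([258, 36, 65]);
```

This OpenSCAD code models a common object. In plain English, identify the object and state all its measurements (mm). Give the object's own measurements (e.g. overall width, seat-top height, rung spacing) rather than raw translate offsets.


A rectangular picture frame lying in the x–z plane (depth along y). The opening is 258 mm wide (x) by 559 mm tall (z), surrounded by a border 65 mm wide on all four sides. The frame is 36 mm deep and is made of two full-height vertical stiles with two horizontal rails fitted between them.


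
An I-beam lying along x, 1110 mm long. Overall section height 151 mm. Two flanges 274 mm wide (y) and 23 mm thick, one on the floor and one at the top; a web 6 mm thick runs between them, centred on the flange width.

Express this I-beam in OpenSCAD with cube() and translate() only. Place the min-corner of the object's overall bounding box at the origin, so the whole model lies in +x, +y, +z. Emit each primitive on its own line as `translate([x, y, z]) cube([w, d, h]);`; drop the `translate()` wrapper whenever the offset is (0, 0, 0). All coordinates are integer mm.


cube([1110, 274, 23]);
translate([0, 134, 23]) cube([1110, 6, 105]);
translate([0, 0, 128]) cube([1110, 274, 23]);


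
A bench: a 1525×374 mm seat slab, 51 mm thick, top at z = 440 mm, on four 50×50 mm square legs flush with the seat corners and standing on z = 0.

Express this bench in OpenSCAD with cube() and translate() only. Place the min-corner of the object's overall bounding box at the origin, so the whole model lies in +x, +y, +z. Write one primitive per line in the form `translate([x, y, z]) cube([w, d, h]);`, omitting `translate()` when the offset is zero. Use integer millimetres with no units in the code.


translate([0, 0, 389]) cube([1525, 374, 51]);
cube([50, 50, 389]);
translate([0, 324, 0]) cube([50, 50, 389]);
translate([1475, 0, 0]) cube([50, 50, 389]);
translate([1475, 324, 0]) cube([50, 50, 389]);


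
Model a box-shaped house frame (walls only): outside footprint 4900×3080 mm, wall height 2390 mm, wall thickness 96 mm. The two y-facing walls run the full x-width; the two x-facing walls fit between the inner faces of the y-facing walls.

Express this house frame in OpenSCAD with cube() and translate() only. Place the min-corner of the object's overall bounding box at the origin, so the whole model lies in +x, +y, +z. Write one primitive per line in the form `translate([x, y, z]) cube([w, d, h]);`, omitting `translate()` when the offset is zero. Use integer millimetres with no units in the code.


cube([4900, 96, 2390]);
translate([0, 2984, 0]) cube([4900, 96, 2390]);
translate([0, 96, 0]) cube([96, 2888, 2390]);
translate([4804, 96, 0]) cube([96, 2888, 2390]);


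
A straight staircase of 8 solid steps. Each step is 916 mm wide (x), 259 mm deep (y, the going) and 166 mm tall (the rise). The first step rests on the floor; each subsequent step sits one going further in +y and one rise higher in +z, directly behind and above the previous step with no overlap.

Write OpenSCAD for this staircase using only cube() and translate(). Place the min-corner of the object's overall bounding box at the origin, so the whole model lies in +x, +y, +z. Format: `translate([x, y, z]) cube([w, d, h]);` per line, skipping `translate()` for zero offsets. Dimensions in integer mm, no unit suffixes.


cube([916, 259, 166]);
translate([0, 259, 166]) cube([916, 259, 166]);
translate([0, 518, 332]) cube([916, 259, 166]);
translate([0, 777, 498]) cube([916, 259, 166]);
translate([0, 1036, 664]) cube([916, 259, 166]);
translate([0, 1295, 830]) cube([916, 259, 166]);
translate([0, 1554, 996]) cube([916, 259, 166]);
translate([0, 1813, 1162]) cube([916, 259, 166]);


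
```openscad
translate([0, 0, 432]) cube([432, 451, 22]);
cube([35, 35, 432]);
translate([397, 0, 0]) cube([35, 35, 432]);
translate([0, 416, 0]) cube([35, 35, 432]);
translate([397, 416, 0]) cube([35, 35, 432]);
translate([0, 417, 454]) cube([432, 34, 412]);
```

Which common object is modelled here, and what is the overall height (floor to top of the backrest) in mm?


A chair. The overall height is 866 mm.

A slab on four corner posts with a tall panel at the back — a chair. The seat slab sits at z = 432 with thickness 22, and the 412 mm backrest starts at the seat top, so the overall height is 432 + 22 + 412 = 866 mm.


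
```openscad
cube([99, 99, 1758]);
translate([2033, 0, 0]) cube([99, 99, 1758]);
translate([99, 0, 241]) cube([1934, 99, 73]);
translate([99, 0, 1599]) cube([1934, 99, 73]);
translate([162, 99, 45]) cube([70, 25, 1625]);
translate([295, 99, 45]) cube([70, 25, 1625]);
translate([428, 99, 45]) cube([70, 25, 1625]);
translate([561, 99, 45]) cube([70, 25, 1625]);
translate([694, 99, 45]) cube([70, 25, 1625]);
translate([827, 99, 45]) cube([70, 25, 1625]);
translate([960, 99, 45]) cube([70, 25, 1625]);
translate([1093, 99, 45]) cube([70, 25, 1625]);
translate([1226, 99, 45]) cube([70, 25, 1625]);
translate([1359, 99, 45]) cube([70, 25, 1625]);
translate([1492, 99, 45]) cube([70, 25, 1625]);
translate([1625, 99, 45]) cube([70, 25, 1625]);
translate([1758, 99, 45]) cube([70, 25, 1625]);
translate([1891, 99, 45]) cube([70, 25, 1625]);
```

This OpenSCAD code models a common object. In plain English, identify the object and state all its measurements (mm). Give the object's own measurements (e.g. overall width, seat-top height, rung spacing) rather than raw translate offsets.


A fence section. Two 99×99 mm posts, 1758 mm tall, stand on the floor with a clear span of 1934 mm between their inner faces. Two horizontal rails of 99×73 mm section span the gap between the posts with their undersides at z = 241 mm and z = 1599 mm, flush with the posts' −y face. 14 pickets, each 70 mm wide, 25 mm thick and 1625 mm tall, are fixed to the +y face of the rails with their bottoms at z = 45 mm, spaced across the span with a 63 mm gap after the −x post and between neighbouring pickets, with 72 mm left before the +x post.


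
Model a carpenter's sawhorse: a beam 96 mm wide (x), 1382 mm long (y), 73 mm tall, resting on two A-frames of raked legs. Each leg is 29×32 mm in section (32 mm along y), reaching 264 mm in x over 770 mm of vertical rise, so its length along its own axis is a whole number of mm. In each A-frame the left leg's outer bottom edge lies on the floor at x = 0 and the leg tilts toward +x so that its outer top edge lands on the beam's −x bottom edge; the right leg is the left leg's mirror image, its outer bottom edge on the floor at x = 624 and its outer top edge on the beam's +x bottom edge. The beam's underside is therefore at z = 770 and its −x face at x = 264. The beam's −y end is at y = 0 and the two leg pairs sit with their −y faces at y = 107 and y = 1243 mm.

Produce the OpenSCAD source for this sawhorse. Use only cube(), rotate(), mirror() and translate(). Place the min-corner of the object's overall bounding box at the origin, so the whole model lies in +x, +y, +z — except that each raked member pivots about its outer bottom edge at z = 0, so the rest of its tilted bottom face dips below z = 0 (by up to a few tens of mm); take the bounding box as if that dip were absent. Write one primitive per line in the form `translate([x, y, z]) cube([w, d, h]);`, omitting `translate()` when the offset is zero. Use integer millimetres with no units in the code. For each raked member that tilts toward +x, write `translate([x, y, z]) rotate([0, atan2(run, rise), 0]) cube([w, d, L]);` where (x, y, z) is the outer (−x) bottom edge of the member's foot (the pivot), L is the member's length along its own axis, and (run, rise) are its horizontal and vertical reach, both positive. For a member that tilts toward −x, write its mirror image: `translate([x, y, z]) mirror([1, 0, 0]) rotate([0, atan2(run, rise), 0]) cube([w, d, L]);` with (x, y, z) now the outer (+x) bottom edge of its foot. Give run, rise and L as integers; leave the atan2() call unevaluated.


translate([264, 0, 770]) cube([96, 1382, 73]);
translate([0, 107, 0]) rotate([0, atan2(264, 770), 0]) cube([29, 32, 814]);
translate([624, 107, 0]) mirror([1, 0, 0]) rotate([0, atan2(264, 770), 0]) cube([29, 32, 814]);
translate([0, 1243, 0]) rotate([0, atan2(264, 770), 0]) cube([29, 32, 814]);
translate([624, 1243, 0]) mirror([1, 0, 0]) rotate([0, atan2(264, 770), 0]) cube([29, 32, 814]);


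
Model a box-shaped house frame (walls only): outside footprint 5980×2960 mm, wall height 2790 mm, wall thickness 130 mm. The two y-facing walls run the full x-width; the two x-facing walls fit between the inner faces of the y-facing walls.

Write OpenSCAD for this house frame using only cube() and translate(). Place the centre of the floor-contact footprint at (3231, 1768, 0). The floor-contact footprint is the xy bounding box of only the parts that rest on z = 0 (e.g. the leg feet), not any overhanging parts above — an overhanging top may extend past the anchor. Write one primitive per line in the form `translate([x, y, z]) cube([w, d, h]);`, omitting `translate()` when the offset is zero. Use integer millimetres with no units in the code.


translate([241, 288, 0]) cube([5980, 130, 2790]);
translate([241, 3118, 0]) cube([5980, 130, 2790]);
translate([241, 418, 0]) cube([130, 2700, 2790]);
translate([6091, 418, 0]) cube([130, 2700, 2790]);


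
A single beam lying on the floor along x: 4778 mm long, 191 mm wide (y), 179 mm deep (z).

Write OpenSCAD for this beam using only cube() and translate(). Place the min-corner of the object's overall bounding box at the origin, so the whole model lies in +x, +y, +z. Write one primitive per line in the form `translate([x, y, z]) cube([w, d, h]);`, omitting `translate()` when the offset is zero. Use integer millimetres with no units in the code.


cube([4778, 191, 179]);


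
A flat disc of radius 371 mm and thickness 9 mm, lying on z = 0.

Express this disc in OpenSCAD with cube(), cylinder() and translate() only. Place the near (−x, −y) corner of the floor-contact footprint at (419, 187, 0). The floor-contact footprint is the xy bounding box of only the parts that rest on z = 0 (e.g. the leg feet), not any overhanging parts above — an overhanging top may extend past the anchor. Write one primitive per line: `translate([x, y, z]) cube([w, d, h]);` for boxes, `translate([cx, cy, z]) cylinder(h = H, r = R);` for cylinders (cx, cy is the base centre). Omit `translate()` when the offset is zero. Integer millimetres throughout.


translate([790, 558, 0]) cylinder(h = 9, r = 371);


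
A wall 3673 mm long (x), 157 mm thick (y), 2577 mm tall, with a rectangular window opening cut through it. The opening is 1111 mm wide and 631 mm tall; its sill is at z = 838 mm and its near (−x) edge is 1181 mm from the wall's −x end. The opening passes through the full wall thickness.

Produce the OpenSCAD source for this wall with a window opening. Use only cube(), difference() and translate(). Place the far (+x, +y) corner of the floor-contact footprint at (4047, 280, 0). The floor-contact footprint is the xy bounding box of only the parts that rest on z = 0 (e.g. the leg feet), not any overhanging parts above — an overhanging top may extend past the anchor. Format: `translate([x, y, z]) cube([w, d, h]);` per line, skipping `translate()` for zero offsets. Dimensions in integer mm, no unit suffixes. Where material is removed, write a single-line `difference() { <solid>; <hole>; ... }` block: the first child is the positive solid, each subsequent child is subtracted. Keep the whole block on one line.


difference() { translate([374, 123, 0]) cube([3673, 157, 2577]); translate([1555, 123, 838]) cube([1111, 157, 631]); }


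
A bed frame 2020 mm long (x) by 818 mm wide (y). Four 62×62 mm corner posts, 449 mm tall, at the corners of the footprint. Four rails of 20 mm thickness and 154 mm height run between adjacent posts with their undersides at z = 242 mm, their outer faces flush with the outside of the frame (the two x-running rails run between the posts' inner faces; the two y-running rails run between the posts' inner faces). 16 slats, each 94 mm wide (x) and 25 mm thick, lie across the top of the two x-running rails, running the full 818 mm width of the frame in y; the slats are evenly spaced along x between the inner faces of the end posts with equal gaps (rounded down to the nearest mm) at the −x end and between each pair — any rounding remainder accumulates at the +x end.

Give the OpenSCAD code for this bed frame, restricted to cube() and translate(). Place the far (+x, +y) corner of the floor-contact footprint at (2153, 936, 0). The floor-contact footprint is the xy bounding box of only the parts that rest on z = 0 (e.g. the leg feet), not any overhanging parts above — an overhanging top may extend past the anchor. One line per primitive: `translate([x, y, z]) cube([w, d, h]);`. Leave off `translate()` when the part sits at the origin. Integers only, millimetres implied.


// slat z = rail_z + rail_h = 242 + 154 = 396
// slat gap = ⌊(1896 − 16·94) / 17⌋ = 23
translate([133, 118, 0]) cube([62, 62, 449]);
translate([133, 874, 0]) cube([62, 62, 449]);
translate([2091, 118, 0]) cube([62, 62, 449]);
translate([2091, 874, 0]) cube([62, 62, 449]);
translate([195, 118, 242]) cube([1896, 20, 154]);
translate([195, 916, 242]) cube([1896, 20, 154]);
translate([133, 180, 242]) cube([20, 694, 154]);
translate([2133, 180, 242]) cube([20, 694, 154]);
translate([218, 118, 396]) cube([94, 818, 25]);
translate([335, 118, 396]) cube([94, 818, 25]);
translate([452, 118, 396]) cube([94, 818, 25]);
translate([569, 118, 396]) cube([94, 818, 25]);
translate([686, 118, 396]) cube([94, 818, 25]);
translate([803, 118, 396]) cube([94, 818, 25]);
translate([920, 118, 396]) cube([94, 818, 25]);
translate([1037, 118, 396]) cube([94, 818, 25]);
translate([1154, 118, 396]) cube([94, 818, 25]);
translate([1271, 118, 396]) cube([94, 818, 25]);
translate([1388, 118, 396]) cube([94, 818, 25]);
translate([1505, 118, 396]) cube([94, 818, 25]);
translate([1622, 118, 396]) cube([94, 818, 25]);
translate([1739, 118, 396]) cube([94, 818, 25]);
translate([1856, 118, 396]) cube([94, 818, 25]);
translate([1973, 118, 396]) cube([94, 818, 25]);
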